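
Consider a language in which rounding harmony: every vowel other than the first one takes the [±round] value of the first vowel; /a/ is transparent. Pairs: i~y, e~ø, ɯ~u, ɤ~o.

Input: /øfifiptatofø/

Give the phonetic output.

[øfyfyptatofø]

/i/ harmonizes with /ø/ ([+round]) → [y]
/i/ harmonizes with /ø/ ([+round]) → [y]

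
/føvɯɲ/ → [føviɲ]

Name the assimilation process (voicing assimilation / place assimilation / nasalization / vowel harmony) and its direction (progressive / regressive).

/ɯ/→[i].
Vowels agree with the first vowel, so the harmony is progressive.

vowel harmony, progressive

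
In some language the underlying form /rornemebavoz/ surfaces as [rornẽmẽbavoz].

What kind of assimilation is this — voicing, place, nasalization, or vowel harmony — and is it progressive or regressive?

/e/→[ẽ] /e/→[ẽ].
Each target copies a feature from the preceding segment, so the direction is progressive.

nasalization, progressive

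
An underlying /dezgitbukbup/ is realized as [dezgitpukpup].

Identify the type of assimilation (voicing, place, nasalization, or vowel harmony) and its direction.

voicing assimilation, progressive

/b/→[p] /b/→[p].
Each target copies a feature from the preceding segment, so the direction is progressive.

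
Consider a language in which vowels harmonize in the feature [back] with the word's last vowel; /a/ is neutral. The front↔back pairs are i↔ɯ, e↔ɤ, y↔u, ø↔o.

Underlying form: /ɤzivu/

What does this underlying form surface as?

[ɤzɯvu]

/i/ harmonizes with /u/ ([+back]) → [ɯ]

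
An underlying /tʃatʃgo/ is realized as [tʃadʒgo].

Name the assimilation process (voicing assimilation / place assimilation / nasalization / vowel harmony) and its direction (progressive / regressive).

/tʃ/→[dʒ].
Each target copies a feature from the following segment, so the direction is regressive.

voicing assimilation, regressive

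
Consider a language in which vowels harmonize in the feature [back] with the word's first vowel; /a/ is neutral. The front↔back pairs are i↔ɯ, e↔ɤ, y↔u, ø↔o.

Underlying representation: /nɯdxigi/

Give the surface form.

[nɯdxɯgɯ]

/i/ harmonizes with /ɯ/ ([+back]) → [ɯ]
/i/ harmonizes with /ɯ/ ([+back]) → [ɯ]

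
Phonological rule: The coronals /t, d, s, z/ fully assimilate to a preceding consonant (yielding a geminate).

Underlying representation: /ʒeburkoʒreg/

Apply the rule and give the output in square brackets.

no segment meets the rule's conditions; no change.

[ʒeburkoʒreg]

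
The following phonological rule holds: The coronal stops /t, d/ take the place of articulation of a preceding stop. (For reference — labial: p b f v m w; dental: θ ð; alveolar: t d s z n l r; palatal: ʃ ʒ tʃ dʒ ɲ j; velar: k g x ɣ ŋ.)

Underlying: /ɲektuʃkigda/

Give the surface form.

/t/ after /k/ (velar) → [k]
/d/ after /g/ (velar) → [g]

[ɲekkuʃkigga]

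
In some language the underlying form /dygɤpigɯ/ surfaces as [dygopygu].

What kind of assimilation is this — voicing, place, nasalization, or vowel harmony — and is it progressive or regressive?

/ɤ/→[o] /i/→[y] /ɯ/→[u].
Vowels agree with the first vowel, so the harmony is progressive.

vowel harmony, progressive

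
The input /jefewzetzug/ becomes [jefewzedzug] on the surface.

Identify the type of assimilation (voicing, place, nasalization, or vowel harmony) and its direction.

/t/→[d].
Each target copies a feature from the following segment, so the direction is regressive.

voicing assimilation, regressive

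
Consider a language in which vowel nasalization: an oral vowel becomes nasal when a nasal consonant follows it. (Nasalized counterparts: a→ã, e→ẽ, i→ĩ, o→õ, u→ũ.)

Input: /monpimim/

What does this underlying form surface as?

/o/ before nasal /n/ → [õ]
/i/ before nasal /m/ → [ĩ]
/i/ before nasal /m/ → [ĩ]

[mõnpĩmĩm]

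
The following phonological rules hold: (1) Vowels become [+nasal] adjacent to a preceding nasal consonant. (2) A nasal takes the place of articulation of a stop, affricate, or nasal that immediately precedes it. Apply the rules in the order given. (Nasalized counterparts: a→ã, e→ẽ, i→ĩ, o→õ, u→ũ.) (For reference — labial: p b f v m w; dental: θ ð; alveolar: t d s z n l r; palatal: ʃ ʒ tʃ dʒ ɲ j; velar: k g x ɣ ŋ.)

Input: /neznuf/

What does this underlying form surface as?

[nẽznũf]

Rule 1: /e/ after nasal /n/ → [ẽ]
Rule 1: /u/ after nasal /n/ → [ũ]
After rule 1: nẽznũf
Rule 2: no segment meets the rule's conditions; no change.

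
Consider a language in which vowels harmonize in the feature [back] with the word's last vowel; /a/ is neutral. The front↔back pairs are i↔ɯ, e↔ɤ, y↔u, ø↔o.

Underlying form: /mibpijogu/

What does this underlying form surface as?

/i/ harmonizes with /u/ ([+back]) → [ɯ]
/i/ harmonizes with /u/ ([+back]) → [ɯ]

[mɯbpɯjogu]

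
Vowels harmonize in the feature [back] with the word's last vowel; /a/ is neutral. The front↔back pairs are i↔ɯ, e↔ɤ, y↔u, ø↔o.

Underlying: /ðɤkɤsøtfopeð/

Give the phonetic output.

[ðekesøtføpeð]

/ɤ/ harmonizes with /e/ ([-back]) → [e]
/ɤ/ harmonizes with /e/ ([-back]) → [e]
/o/ harmonizes with /e/ ([-back]) → [ø]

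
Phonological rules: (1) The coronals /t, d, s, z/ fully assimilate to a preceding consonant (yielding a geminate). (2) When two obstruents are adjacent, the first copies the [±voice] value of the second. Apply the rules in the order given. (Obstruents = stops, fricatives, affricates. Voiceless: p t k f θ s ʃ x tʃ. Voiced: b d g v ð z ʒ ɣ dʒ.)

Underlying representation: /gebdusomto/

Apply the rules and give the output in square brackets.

Rule 1: /d/ after /b/ → [b] (total assimilation)
Rule 1: /t/ after /m/ → [m] (total assimilation)
After rule 1: gebbusommo
Rule 2: no segment meets the rule's conditions; no change.

[gebbusommo]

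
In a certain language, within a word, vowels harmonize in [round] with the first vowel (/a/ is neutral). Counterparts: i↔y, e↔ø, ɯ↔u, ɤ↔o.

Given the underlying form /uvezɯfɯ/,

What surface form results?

[uvøzufu]

/e/ harmonizes with /u/ ([+round]) → [ø]
/ɯ/ harmonizes with /u/ ([+round]) → [u]
/ɯ/ harmonizes with /u/ ([+round]) → [u]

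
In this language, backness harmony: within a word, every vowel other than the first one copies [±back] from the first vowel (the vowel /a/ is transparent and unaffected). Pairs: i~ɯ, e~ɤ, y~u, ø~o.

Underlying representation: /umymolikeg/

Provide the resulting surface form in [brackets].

[umumolɯkɤg]

/y/ harmonizes with /u/ ([+back]) → [u]
/i/ harmonizes with /u/ ([+back]) → [ɯ]
/e/ harmonizes with /u/ ([+back]) → [ɤ]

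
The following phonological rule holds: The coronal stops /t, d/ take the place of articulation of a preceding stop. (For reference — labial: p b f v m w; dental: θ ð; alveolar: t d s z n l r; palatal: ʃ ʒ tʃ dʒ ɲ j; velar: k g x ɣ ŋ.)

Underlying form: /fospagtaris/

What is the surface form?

[fospagkaris]

/t/ after /g/ (velar) → [k]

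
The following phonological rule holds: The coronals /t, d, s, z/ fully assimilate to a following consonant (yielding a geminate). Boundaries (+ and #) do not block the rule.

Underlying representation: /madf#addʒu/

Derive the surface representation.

[maff#adʒdʒu]

/d/ before /f/ → [f] (total assimilation)
/d/ before /dʒ/ → [dʒ] (total assimilation)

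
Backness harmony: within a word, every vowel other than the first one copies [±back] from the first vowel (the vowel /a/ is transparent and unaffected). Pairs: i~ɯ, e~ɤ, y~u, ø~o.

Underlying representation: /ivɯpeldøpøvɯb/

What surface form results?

/ɯ/ harmonizes with /i/ ([-back]) → [i]
/ɯ/ harmonizes with /i/ ([-back]) → [i]

[ivipeldøpøvib]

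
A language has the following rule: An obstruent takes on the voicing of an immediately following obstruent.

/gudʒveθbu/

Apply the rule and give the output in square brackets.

[gudʒveðbu]

/θ/ before /b/ (voiced) → [ð]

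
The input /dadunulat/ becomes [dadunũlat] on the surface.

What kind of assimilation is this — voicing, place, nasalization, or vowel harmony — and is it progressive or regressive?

nasalization, progressive

/u/→[ũ].
Each target copies a feature from the preceding segment, so the direction is progressive.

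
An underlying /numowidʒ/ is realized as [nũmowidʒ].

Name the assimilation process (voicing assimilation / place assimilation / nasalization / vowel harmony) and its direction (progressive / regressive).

nasalization, regressive

/u/→[ũ].
Each target copies a feature from the following segment, so the direction is regressive.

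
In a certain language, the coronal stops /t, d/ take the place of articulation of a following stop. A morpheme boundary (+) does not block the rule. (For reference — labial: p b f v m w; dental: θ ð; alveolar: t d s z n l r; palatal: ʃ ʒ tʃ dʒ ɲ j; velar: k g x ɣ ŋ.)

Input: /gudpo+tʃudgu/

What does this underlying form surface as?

[gubpo+tʃuggu]

/d/ before /p/ (labial) → [b]
/d/ before /g/ (velar) → [g]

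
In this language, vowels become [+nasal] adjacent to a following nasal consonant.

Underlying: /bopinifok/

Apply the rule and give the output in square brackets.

[bopĩnifok]

/i/ before nasal /n/ → [ĩ]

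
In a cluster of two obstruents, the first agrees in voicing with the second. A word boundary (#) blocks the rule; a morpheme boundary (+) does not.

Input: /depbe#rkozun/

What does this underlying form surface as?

/p/ before /b/ (voiced) → [b]

[debbe#rkozun]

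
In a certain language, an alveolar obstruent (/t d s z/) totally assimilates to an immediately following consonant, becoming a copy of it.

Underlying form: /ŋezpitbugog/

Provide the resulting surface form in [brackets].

[ŋeppibbugog]

/z/ before /p/ → [p] (total assimilation)
/t/ before /b/ → [b] (total assimilation)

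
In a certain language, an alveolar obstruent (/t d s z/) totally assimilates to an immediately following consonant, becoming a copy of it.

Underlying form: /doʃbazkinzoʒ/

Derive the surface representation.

/z/ before /k/ → [k] (total assimilation)

[doʃbakkinzoʒ]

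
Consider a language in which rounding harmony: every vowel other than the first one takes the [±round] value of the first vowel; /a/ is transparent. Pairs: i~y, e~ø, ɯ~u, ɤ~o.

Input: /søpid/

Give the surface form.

[søpyd]

/i/ harmonizes with /ø/ ([+round]) → [y]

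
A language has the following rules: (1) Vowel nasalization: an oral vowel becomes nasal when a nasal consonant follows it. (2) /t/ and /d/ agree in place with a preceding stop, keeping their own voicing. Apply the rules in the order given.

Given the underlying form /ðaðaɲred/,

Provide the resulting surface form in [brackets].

Rule 1: /a/ before nasal /ɲ/ → [ã]
After rule 1: ðaðãɲred
Rule 2: no segment meets the rule's conditions; no change.

[ðaðãɲred]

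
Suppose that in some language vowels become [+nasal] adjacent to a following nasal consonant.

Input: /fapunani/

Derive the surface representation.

/u/ before nasal /n/ → [ũ]
/a/ before nasal /n/ → [ã]

[fapũnãni]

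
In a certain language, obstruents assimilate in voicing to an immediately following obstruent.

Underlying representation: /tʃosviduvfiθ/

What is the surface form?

/s/ before /v/ (voiced) → [z]
/v/ before /f/ (voiceless) → [f]

[tʃozviduffiθ]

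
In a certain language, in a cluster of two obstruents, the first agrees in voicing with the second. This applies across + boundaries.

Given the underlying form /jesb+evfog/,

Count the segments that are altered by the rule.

2

/s/ before /b/ (voiced) → [z]
/v/ before /f/ (voiceless) → [f]
2 segments change.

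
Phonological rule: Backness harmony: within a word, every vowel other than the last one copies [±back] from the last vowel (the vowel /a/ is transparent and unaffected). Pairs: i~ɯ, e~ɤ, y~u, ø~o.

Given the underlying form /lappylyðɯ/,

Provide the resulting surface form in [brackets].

[lappuluðɯ]

/y/ harmonizes with /ɯ/ ([+back]) → [u]
/y/ harmonizes with /ɯ/ ([+back]) → [u]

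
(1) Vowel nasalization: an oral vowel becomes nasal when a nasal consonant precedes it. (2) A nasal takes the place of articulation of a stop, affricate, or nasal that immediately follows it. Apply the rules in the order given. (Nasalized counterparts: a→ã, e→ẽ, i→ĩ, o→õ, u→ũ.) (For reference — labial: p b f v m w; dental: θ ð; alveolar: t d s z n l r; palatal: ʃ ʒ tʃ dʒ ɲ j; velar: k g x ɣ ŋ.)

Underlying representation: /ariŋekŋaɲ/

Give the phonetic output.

[ariŋẽkŋãɲ]

Rule 1: /e/ after nasal /ŋ/ → [ẽ]
Rule 1: /a/ after nasal /ŋ/ → [ã]
After rule 1: ariŋẽkŋãɲ
Rule 2: no segment meets the rule's conditions; no change.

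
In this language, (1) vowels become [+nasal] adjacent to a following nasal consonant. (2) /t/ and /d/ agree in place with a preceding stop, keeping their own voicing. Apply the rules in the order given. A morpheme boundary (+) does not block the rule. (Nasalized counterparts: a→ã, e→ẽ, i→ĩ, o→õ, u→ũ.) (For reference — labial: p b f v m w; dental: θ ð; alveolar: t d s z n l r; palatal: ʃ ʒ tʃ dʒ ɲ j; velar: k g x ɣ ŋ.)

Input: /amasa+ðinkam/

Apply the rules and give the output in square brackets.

Rule 1: /a/ before nasal /m/ → [ã]
Rule 1: /i/ before nasal /n/ → [ĩ]
Rule 1: /a/ before nasal /m/ → [ã]
After rule 1: ãmasa+ðĩnkãm
Rule 2: no segment meets the rule's conditions; no change.

[ãmasa+ðĩnkãm]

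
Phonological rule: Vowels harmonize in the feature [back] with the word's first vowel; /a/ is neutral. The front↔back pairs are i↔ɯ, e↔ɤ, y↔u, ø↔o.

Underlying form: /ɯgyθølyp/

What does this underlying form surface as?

[ɯguθolup]

/y/ harmonizes with /ɯ/ ([+back]) → [u]
/ø/ harmonizes with /ɯ/ ([+back]) → [o]
/y/ harmonizes with /ɯ/ ([+back]) → [u]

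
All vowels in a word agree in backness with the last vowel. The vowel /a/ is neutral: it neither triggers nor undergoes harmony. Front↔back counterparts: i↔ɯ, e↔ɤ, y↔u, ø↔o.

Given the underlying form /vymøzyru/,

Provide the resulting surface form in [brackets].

/y/ harmonizes with /u/ ([+back]) → [u]
/ø/ harmonizes with /u/ ([+back]) → [o]
/y/ harmonizes with /u/ ([+back]) → [u]

[vumozuru]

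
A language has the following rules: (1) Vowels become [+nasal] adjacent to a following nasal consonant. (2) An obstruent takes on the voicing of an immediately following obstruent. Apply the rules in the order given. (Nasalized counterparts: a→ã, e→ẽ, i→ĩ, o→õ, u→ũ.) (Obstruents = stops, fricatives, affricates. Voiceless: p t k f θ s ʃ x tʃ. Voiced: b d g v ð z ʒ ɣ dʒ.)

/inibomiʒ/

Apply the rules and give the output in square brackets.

[ĩnibõmiʒ]

Rule 1: /i/ before nasal /n/ → [ĩ]
Rule 1: /o/ before nasal /m/ → [õ]
After rule 1: ĩnibõmiʒ
Rule 2: no segment meets the rule's conditions; no change.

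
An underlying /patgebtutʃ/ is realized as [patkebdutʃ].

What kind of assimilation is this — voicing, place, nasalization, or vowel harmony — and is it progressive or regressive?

voicing assimilation, progressive

/g/→[k] /t/→[d].
Each target copies a feature from the preceding segment, so the direction is progressive.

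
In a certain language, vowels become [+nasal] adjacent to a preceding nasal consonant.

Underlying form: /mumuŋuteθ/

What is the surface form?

/u/ after nasal /m/ → [ũ]
/u/ after nasal /m/ → [ũ]
/u/ after nasal /ŋ/ → [ũ]

[mũmũŋũteθ]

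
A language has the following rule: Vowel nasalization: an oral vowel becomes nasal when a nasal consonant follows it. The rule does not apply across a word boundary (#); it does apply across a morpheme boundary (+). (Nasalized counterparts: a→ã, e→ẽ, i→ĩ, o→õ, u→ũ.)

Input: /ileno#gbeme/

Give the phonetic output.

/e/ before nasal /n/ → [ẽ]
/e/ before nasal /m/ → [ẽ]

[ilẽno#gbẽme]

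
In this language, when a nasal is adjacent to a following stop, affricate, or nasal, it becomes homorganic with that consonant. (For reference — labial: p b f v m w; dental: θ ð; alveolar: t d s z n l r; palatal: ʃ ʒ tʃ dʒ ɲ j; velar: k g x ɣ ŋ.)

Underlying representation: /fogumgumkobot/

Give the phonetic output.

/m/ before /g/ (velar) → [ŋ]
/m/ before /k/ (velar) → [ŋ]

[foguŋguŋkobot]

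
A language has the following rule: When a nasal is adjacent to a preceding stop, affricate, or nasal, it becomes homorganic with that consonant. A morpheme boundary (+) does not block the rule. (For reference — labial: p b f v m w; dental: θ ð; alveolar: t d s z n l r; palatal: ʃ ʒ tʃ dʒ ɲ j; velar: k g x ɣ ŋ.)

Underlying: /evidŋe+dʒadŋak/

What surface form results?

[evidne+dʒadnak]

/ŋ/ after /d/ (alveolar) → [n]
/ŋ/ after /d/ (alveolar) → [n]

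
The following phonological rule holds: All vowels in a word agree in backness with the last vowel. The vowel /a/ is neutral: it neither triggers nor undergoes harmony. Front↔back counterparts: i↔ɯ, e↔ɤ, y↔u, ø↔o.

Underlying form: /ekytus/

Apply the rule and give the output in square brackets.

[ɤkutus]

/e/ harmonizes with /u/ ([+back]) → [ɤ]
/y/ harmonizes with /u/ ([+back]) → [u]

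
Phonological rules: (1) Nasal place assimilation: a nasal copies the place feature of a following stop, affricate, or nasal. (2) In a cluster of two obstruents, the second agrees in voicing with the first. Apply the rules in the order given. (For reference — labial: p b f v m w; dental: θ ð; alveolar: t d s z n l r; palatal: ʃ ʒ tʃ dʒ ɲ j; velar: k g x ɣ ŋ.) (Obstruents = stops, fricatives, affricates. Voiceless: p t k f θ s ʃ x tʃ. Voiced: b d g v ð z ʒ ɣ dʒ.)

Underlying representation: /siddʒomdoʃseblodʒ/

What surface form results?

Rule 1: /m/ before /d/ (alveolar) → [n]
After rule 1: siddʒondoʃseblodʒ
Rule 2: no segment meets the rule's conditions; no change.

[siddʒondoʃseblodʒ]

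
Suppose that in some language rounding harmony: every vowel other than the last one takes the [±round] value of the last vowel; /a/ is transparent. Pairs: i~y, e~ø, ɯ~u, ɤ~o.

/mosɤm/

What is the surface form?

/o/ harmonizes with /ɤ/ ([-round]) → [ɤ]

[mɤsɤm]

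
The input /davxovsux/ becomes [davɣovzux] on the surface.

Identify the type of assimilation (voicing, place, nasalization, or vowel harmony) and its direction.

/x/→[ɣ] /s/→[z].
Each target copies a feature from the preceding segment, so the direction is progressive.

voicing assimilation, progressive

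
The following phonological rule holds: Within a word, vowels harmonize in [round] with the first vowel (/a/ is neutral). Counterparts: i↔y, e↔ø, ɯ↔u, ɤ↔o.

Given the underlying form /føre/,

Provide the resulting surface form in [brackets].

[førø]

/e/ harmonizes with /ø/ ([+round]) → [ø]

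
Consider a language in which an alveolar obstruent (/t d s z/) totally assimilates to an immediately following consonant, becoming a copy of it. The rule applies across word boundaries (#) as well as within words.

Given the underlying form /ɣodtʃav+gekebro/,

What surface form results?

[ɣotʃtʃav+gekebro]

/d/ before /tʃ/ → [tʃ] (total assimilation)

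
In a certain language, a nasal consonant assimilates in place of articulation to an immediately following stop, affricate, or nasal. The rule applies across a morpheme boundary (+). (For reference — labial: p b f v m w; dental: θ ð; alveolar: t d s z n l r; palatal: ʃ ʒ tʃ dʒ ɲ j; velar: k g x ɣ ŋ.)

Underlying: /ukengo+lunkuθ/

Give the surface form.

[ukeŋgo+luŋkuθ]

/n/ before /g/ (velar) → [ŋ]
/n/ before /k/ (velar) → [ŋ]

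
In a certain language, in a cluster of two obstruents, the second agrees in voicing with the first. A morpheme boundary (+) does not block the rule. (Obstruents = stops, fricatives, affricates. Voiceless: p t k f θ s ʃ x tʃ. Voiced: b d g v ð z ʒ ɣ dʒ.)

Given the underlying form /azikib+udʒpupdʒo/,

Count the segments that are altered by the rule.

2

/p/ after /dʒ/ (voiced) → [b]
/dʒ/ after /p/ (voiceless) → [tʃ]
2 segments change.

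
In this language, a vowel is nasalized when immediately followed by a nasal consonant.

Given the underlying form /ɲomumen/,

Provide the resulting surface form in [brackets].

/o/ before nasal /m/ → [õ]
/u/ before nasal /m/ → [ũ]
/e/ before nasal /n/ → [ẽ]

[ɲõmũmẽn]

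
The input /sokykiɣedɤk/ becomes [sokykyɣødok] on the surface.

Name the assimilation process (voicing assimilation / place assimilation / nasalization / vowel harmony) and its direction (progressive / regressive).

vowel harmony, progressive

/i/→[y] /e/→[ø] /ɤ/→[o].
Vowels agree with the first vowel, so the harmony is progressive.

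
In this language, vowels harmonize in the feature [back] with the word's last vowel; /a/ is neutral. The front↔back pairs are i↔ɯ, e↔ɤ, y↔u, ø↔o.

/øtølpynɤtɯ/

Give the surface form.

/ø/ harmonizes with /ɯ/ ([+back]) → [o]
/ø/ harmonizes with /ɯ/ ([+back]) → [o]
/y/ harmonizes with /ɯ/ ([+back]) → [u]

[otolpunɤtɯ]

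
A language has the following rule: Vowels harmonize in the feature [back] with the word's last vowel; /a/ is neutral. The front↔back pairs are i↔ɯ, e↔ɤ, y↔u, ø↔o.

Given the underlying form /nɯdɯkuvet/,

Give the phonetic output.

/ɯ/ harmonizes with /e/ ([-back]) → [i]
/ɯ/ harmonizes with /e/ ([-back]) → [i]
/u/ harmonizes with /e/ ([-back]) → [y]

[nidikyvet]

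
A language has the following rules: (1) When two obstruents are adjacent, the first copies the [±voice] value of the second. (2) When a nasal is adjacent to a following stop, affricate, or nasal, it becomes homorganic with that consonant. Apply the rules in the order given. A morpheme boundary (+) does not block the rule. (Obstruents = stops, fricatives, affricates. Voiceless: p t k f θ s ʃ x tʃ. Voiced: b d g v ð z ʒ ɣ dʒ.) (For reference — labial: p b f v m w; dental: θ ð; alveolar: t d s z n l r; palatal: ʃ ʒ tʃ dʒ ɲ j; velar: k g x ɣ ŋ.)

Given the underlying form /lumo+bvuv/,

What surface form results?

[lumo+bvuv]

Rule 1: no segment meets the rule's conditions; no change.
After rule 1: lumo+bvuv
Rule 2: no segment meets the rule's conditions; no change.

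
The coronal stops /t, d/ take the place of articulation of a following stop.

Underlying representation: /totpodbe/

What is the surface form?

/t/ before /p/ (labial) → [p]
/d/ before /b/ (labial) → [b]

[toppobbe]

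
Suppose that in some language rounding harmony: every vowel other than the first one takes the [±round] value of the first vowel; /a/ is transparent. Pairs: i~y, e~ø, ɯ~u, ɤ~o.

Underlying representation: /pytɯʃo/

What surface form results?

[pytuʃo]

/ɯ/ harmonizes with /y/ ([+round]) → [u]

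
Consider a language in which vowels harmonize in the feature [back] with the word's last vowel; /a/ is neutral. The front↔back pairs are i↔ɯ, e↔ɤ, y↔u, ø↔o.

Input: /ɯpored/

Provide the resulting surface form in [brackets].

/ɯ/ harmonizes with /e/ ([-back]) → [i]
/o/ harmonizes with /e/ ([-back]) → [ø]

[ipøred]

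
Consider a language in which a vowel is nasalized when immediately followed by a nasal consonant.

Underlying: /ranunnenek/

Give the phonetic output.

/a/ before nasal /n/ → [ã]
/u/ before nasal /n/ → [ũ]
/e/ before nasal /n/ → [ẽ]

[rãnũnnẽnek]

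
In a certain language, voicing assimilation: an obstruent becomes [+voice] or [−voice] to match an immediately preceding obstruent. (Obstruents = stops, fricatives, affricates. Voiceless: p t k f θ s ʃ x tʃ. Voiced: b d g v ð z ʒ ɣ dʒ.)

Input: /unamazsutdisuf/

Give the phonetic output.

[unamazzuttisuf]

/s/ after /z/ (voiced) → [z]
/d/ after /t/ (voiceless) → [t]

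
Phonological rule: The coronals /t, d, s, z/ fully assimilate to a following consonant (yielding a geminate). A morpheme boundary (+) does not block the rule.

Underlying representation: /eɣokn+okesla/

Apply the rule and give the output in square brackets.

/s/ before /l/ → [l] (total assimilation)

[eɣokn+okella]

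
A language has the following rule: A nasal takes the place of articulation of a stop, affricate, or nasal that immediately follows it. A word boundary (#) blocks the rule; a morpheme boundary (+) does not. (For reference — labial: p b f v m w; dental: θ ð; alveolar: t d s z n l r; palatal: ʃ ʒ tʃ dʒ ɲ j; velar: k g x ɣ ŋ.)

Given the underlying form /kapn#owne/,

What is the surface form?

[kapn#owne]

no segment meets the rule's conditions; no change.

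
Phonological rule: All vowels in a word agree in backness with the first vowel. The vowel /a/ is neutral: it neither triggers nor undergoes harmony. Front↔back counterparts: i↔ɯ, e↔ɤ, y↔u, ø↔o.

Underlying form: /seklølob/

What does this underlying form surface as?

[sekløløb]

/o/ harmonizes with /e/ ([-back]) → [ø]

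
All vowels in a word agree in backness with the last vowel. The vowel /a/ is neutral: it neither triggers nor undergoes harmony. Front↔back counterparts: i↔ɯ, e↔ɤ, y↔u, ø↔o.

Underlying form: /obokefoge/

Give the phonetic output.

/o/ harmonizes with /e/ ([-back]) → [ø]
/o/ harmonizes with /e/ ([-back]) → [ø]
/o/ harmonizes with /e/ ([-back]) → [ø]

[øbøkeføge]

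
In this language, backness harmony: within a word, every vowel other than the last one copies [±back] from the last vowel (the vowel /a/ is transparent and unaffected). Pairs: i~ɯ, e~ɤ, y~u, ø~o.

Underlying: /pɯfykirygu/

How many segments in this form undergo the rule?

3

/y/ harmonizes with /u/ ([+back]) → [u]
/i/ harmonizes with /u/ ([+back]) → [ɯ]
/y/ harmonizes with /u/ ([+back]) → [u]
3 segments change.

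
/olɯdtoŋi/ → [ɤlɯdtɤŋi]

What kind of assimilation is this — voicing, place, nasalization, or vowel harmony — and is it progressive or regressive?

/o/→[ɤ] /o/→[ɤ].
Vowels agree with the last vowel, so the harmony is regressive.

vowel harmony, regressive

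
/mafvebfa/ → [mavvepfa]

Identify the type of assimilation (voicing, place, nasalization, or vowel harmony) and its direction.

/f/→[v] /b/→[p].
Each target copies a feature from the following segment, so the direction is regressive.

voicing assimilation, regressive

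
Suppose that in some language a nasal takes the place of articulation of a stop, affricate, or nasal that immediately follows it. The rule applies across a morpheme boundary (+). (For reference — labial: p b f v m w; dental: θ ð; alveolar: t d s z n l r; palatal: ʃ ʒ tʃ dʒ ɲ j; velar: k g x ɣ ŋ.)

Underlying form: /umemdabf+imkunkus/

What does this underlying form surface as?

/m/ before /d/ (alveolar) → [n]
/m/ before /k/ (velar) → [ŋ]
/n/ before /k/ (velar) → [ŋ]

[umendabf+iŋkuŋkus]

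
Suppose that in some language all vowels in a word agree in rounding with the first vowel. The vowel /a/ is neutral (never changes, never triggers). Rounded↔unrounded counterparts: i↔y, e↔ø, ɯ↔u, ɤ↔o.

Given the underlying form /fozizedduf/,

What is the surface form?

/i/ harmonizes with /o/ ([+round]) → [y]
/e/ harmonizes with /o/ ([+round]) → [ø]

[fozyzødduf]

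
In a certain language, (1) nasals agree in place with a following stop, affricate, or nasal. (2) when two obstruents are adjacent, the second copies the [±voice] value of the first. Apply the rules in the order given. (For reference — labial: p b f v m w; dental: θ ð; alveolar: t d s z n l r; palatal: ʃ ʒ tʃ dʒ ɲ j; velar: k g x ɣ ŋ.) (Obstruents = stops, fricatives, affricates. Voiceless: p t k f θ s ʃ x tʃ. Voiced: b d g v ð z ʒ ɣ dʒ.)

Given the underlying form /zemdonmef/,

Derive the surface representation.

Rule 1: /m/ before /d/ (alveolar) → [n]
Rule 1: /n/ before /m/ (labial) → [m]
After rule 1: zendommef
Rule 2: no segment meets the rule's conditions; no change.

[zendommef]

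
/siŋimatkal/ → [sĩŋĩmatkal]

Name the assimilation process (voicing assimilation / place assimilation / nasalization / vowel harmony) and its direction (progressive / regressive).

/i/→[ĩ] /i/→[ĩ].
Each target copies a feature from the following segment, so the direction is regressive.

nasalization, regressive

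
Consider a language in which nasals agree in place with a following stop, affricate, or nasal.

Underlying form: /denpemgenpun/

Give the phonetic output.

[dempeŋgempun]

/n/ before /p/ (labial) → [m]
/m/ before /g/ (velar) → [ŋ]
/n/ before /p/ (labial) → [m]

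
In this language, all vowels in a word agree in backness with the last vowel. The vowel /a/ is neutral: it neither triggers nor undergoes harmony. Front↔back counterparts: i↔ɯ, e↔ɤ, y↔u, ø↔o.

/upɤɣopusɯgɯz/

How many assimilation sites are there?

No segment meets the rule's conditions.

0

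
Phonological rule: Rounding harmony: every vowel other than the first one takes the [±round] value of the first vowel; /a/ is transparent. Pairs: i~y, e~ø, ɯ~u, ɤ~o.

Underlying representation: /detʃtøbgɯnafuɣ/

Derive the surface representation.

[detʃtebgɯnafɯɣ]

/ø/ harmonizes with /e/ ([-round]) → [e]
/u/ harmonizes with /e/ ([-round]) → [ɯ]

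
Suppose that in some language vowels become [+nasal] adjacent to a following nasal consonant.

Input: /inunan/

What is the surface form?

/i/ before nasal /n/ → [ĩ]
/u/ before nasal /n/ → [ũ]
/a/ before nasal /n/ → [ã]

[ĩnũnãn]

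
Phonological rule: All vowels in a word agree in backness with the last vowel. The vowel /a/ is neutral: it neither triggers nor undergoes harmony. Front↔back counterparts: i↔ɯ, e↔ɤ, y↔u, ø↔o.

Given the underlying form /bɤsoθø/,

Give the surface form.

[besøθø]

/ɤ/ harmonizes with /ø/ ([-back]) → [e]
/o/ harmonizes with /ø/ ([-back]) → [ø]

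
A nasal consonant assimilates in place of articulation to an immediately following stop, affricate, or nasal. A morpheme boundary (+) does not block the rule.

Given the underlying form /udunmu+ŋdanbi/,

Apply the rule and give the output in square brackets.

[udummu+ndambi]

/n/ before /m/ (labial) → [m]
/ŋ/ before /d/ (alveolar) → [n]
/n/ before /b/ (labial) → [m]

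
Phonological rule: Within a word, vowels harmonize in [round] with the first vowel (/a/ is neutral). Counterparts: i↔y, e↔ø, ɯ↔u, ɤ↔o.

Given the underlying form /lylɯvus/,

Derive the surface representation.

/ɯ/ harmonizes with /y/ ([+round]) → [u]

[lyluvus]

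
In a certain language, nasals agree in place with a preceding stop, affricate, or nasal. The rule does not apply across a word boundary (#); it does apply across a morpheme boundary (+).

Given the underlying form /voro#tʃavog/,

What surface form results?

no segment meets the rule's conditions; no change.

[voro#tʃavog]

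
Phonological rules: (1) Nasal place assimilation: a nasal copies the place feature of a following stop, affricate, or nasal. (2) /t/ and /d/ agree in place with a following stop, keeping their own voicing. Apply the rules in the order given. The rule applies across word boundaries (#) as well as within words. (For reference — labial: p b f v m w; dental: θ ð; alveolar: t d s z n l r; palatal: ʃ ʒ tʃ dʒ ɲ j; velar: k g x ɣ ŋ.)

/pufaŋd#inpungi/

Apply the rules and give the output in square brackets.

Rule 1: /ŋ/ before /d/ (alveolar) → [n]
Rule 1: /n/ before /p/ (labial) → [m]
Rule 1: /n/ before /g/ (velar) → [ŋ]
After rule 1: pufand#impuŋgi
Rule 2: no segment meets the rule's conditions; no change.

[pufand#impuŋgi]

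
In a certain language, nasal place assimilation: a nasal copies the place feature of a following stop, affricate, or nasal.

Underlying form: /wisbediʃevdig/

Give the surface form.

[wisbediʃevdig]

no segment meets the rule's conditions; no change.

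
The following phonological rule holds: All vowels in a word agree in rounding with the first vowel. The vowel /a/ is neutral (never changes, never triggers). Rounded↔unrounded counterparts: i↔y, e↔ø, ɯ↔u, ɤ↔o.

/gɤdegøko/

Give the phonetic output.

/ø/ harmonizes with /ɤ/ ([-round]) → [e]
/o/ harmonizes with /ɤ/ ([-round]) → [ɤ]

[gɤdegekɤ]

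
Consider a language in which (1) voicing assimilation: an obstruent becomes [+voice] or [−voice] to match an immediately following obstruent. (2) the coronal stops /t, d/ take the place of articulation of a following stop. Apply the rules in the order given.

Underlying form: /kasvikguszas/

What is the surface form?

Rule 1: /s/ before /v/ (voiced) → [z]
Rule 1: /k/ before /g/ (voiced) → [g]
Rule 1: /s/ before /z/ (voiced) → [z]
After rule 1: kazvigguzzas
Rule 2: no segment meets the rule's conditions; no change.

[kazvigguzzas]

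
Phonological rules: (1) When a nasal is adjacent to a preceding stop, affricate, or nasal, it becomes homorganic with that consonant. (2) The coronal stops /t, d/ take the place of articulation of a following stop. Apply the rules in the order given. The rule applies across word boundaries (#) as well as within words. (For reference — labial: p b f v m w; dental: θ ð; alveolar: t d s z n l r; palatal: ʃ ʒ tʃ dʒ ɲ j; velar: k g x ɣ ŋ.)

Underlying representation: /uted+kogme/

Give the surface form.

[uteg+kogŋe]

Rule 1: /m/ after /g/ (velar) → [ŋ]
After rule 1: uted+kogŋe
Rule 2: /d/ before /k/ (velar) → [g]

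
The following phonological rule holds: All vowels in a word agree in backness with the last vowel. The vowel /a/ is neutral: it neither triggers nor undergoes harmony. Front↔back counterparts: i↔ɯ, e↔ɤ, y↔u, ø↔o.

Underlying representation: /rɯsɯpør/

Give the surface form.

/ɯ/ harmonizes with /ø/ ([-back]) → [i]
/ɯ/ harmonizes with /ø/ ([-back]) → [i]

[risipør]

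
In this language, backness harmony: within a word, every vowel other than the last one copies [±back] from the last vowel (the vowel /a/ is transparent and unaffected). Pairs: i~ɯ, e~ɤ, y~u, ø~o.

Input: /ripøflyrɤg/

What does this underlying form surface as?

/i/ harmonizes with /ɤ/ ([+back]) → [ɯ]
/ø/ harmonizes with /ɤ/ ([+back]) → [o]
/y/ harmonizes with /ɤ/ ([+back]) → [u]

[rɯpoflurɤg]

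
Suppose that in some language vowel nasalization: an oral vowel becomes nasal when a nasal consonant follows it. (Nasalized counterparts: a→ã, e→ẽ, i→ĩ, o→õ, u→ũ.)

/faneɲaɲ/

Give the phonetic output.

[fãnẽɲãɲ]

/a/ before nasal /n/ → [ã]
/e/ before nasal /ɲ/ → [ẽ]
/a/ before nasal /ɲ/ → [ã]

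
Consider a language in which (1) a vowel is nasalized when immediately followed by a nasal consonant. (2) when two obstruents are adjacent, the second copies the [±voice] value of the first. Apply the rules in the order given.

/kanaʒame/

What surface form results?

[kãnaʒãme]

Rule 1: /a/ before nasal /n/ → [ã]
Rule 1: /a/ before nasal /m/ → [ã]
After rule 1: kãnaʒãme
Rule 2: no segment meets the rule's conditions; no change.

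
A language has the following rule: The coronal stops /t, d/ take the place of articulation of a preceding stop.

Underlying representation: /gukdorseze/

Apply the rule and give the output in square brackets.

[gukgorseze]

/d/ after /k/ (velar) → [g]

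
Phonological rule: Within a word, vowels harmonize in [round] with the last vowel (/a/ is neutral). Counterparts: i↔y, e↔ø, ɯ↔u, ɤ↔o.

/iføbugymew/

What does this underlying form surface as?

[ifebɯgimew]

/ø/ harmonizes with /e/ ([-round]) → [e]
/u/ harmonizes with /e/ ([-round]) → [ɯ]
/y/ harmonizes with /e/ ([-round]) → [i]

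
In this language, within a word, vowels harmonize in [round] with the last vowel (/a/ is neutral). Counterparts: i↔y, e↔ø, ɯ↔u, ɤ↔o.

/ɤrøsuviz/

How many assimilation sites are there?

/ø/ harmonizes with /i/ ([-round]) → [e]
/u/ harmonizes with /i/ ([-round]) → [ɯ]
2 segments change.

2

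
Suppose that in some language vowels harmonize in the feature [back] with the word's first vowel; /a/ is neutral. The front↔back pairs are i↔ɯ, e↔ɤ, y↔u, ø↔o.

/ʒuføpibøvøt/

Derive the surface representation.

/ø/ harmonizes with /u/ ([+back]) → [o]
/i/ harmonizes with /u/ ([+back]) → [ɯ]
/ø/ harmonizes with /u/ ([+back]) → [o]
/ø/ harmonizes with /u/ ([+back]) → [o]

[ʒufopɯbovot]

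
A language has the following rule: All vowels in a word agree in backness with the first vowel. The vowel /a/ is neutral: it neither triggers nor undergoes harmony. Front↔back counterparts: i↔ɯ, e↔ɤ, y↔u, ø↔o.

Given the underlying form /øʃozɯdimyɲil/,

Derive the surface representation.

/o/ harmonizes with /ø/ ([-back]) → [ø]
/ɯ/ harmonizes with /ø/ ([-back]) → [i]

[øʃøzidimyɲil]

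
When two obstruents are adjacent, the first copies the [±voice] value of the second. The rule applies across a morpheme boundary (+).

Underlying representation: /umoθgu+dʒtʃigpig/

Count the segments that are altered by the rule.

3

/θ/ before /g/ (voiced) → [ð]
/dʒ/ before /tʃ/ (voiceless) → [tʃ]
/g/ before /p/ (voiceless) → [k]
3 segments change.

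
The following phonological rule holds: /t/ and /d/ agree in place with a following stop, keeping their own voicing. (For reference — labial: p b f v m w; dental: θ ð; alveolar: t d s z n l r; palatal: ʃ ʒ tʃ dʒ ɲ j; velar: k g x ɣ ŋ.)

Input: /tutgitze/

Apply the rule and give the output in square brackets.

[tukgitze]

/t/ before /g/ (velar) → [k]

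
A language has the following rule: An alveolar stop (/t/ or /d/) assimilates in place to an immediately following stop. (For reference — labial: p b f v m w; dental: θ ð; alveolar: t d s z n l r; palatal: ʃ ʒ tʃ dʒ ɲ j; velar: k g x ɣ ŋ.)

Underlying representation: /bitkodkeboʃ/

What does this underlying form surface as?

[bikkogkeboʃ]

/t/ before /k/ (velar) → [k]
/d/ before /k/ (velar) → [g]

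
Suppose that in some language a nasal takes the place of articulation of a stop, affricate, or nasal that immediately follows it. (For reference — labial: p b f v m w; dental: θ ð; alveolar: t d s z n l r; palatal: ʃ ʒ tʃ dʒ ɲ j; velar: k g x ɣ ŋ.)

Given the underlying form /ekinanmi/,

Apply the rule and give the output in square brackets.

[ekinammi]

/n/ before /m/ (labial) → [m]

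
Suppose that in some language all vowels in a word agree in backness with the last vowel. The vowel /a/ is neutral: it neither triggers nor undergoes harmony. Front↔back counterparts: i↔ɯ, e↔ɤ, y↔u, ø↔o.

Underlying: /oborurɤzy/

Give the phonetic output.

[øbøryrezy]

/o/ harmonizes with /y/ ([-back]) → [ø]
/o/ harmonizes with /y/ ([-back]) → [ø]
/u/ harmonizes with /y/ ([-back]) → [y]
/ɤ/ harmonizes with /y/ ([-back]) → [e]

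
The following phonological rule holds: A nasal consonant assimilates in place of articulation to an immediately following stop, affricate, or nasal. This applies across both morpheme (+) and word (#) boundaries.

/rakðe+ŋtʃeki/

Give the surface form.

[rakðe+ɲtʃeki]

/ŋ/ before /tʃ/ (palatal) → [ɲ]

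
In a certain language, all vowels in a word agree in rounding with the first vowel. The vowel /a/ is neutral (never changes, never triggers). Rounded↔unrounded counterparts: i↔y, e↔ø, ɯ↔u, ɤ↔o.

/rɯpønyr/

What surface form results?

/ø/ harmonizes with /ɯ/ ([-round]) → [e]
/y/ harmonizes with /ɯ/ ([-round]) → [i]

[rɯpenir]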